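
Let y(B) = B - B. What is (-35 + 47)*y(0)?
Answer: 0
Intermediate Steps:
y(B) = 0
(-35 + 47)*y(0) = (-35 + 47)*0 = 12*0 = 0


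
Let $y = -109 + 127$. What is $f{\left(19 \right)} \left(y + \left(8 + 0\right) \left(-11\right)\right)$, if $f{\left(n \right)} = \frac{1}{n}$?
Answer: $- \frac{70}{19} \approx -3.6842$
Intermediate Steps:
$y = 18$
$f{\left(19 \right)} \left(y + \left(8 + 0\right) \left(-11\right)\right) = \frac{18 + \left(8 + 0\right) \left(-11\right)}{19} = \frac{18 + 8 \left(-11\right)}{19} = \frac{18 - 88}{19} = \frac{1}{19} \left(-70\right) = - \frac{70}{19}$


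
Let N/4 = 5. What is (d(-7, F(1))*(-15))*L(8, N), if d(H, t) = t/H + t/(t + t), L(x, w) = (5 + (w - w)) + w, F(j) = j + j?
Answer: -1125/14 ≈ -80.357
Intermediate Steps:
N = 20 (N = 4*5 = 20)
F(j) = 2*j
L(x, w) = 5 + w (L(x, w) = (5 + 0) + w = 5 + w)
d(H, t) = ½ + t/H (d(H, t) = t/H + t/((2*t)) = t/H + t*(1/(2*t)) = t/H + ½ = ½ + t/H)
(d(-7, F(1))*(-15))*L(8, N) = (((2*1 + (½)*(-7))/(-7))*(-15))*(5 + 20) = (-(2 - 7/2)/7*(-15))*25 = (-⅐*(-3/2)*(-15))*25 = ((3/14)*(-15))*25 = -45/14*25 = -1125/14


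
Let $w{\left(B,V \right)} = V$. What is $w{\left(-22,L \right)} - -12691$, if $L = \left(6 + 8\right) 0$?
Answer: $12691$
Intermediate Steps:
$L = 0$ ($L = 14 \cdot 0 = 0$)
$w{\left(-22,L \right)} - -12691 = 0 - -12691 = 0 + 12691 = 12691$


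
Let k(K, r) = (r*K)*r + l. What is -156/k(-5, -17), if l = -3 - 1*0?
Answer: 39/362 ≈ 0.10773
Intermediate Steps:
l = -3 (l = -3 + 0 = -3)
k(K, r) = -3 + K*r² (k(K, r) = (r*K)*r - 3 = (K*r)*r - 3 = K*r² - 3 = -3 + K*r²)
-156/k(-5, -17) = -156/(-3 - 5*(-17)²) = -156/(-3 - 5*289) = -156/(-3 - 1445) = -156/(-1448) = -156*(-1/1448) = 39/362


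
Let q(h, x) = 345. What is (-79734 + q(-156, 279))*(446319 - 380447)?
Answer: -5229512208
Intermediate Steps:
(-79734 + q(-156, 279))*(446319 - 380447) = (-79734 + 345)*(446319 - 380447) = -79389*65872 = -5229512208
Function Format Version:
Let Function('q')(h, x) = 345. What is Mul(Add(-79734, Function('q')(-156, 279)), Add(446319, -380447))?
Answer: -5229512208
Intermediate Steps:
Mul(Add(-79734, Function('q')(-156, 279)), Add(446319, -380447)) = Mul(Add(-79734, 345), Add(446319, -380447)) = Mul(-79389, 65872) = -5229512208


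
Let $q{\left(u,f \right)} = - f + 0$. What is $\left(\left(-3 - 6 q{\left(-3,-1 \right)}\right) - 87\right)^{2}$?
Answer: $9216$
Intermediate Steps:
$q{\left(u,f \right)} = - f$
$\left(\left(-3 - 6 q{\left(-3,-1 \right)}\right) - 87\right)^{2} = \left(\left(-3 - 6 \left(\left(-1\right) \left(-1\right)\right)\right) - 87\right)^{2} = \left(\left(-3 - 6\right) - 87\right)^{2} = \left(-9 - 87\right)^{2} = \left(-96\right)^{2} = 9216$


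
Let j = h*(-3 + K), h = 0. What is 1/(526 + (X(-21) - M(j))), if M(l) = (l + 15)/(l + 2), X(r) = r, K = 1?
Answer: 2/995 ≈ 0.0020101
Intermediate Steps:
j = 0 (j = 0*(-3 + 1) = 0*(-2) = 0)
M(l) = (15 + l)/(2 + l)
1/(526 + (X(-21) - M(j))) = 1/(526 + (-21 - (15 + 0)/(2 + 0))) = 1/(526 + (-21 - 15/2)) = 1/(526 - 57/2) = 1/(995/2) = 2/995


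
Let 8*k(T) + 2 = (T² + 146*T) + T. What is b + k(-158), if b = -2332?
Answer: -2115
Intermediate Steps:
k(T) = -¼ + T²/8 + 147*T/8 (k(T) = -¼ + ((T² + 146*T) + T)/8 = -¼ + (T² + 147*T)/8 = -¼ + (T²/8 + 147*T/8) = -¼ + T²/8 + 147*T/8)
b + k(-158) = -2332 + (-¼ + (⅛)*(-158)² + (147/8)*(-158)) = -2332 + (-¼ + (⅛)*24964 - 11613/4) = -2332 + (-¼ + 6241/2 - 11613/4) = -2332 + 217 = -2115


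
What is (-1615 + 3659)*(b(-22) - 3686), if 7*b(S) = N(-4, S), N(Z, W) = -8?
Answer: -7536520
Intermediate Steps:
b(S) = -8/7 (b(S) = (⅐)*(-8) = -8/7)
(-1615 + 3659)*(b(-22) - 3686) = (-1615 + 3659)*(-8/7 - 3686) = 2044*(-25810/7) = -7536520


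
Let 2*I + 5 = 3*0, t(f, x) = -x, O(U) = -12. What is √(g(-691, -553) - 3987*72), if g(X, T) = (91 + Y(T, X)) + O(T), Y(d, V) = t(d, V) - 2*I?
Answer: I*√286289 ≈ 535.06*I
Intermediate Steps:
I = -5/2 (I = -5/2 + (3*0)/2 = -5/2 + (½)*0 = -5/2 + 0 = -5/2 ≈ -2.5000)
Y(d, V) = 5 - V (Y(d, V) = -V - 2*(-5/2) = -V + 5 = 5 - V)
g(X, T) = 84 - X (g(X, T) = (91 + (5 - X)) - 12 = (96 - X) - 12 = 84 - X)
√(g(-691, -553) - 3987*72) = √((84 - 1*(-691)) - 3987*72) = √((84 + 691) - 287064) = √(775 - 287064) = √(-286289) = I*√286289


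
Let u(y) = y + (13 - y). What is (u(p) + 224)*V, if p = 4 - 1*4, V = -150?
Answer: -35550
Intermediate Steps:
p = 0 (p = 4 - 4 = 0)
u(y) = 13
(u(p) + 224)*V = (13 + 224)*(-150) = 237*(-150) = -35550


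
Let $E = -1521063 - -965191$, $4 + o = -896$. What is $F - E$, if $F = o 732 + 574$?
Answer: $-102354$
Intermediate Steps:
$o = -900$ ($o = -4 - 896 = -900$)
$E = -555872$ ($E = -1521063 + 965191 = -555872$)
$F = -658226$ ($F = \left(-900\right) 732 + 574 = -658800 + 574 = -658226$)
$F - E = -658226 - -555872 = -658226 + 555872 = -102354$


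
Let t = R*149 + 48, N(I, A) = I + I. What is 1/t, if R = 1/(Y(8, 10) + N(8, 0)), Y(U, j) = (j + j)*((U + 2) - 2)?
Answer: 176/8597 ≈ 0.020472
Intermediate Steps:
N(I, A) = 2*I
Y(U, j) = 2*U*j (Y(U, j) = (2*j)*((2 + U) - 2) = (2*j)*U = 2*U*j)
R = 1/176 (R = 1/(2*8*10 + 2*8) = 1/(160 + 16) = 1/176 ≈ 0.0056818)
t = 8597/176 (t = (1/176)*149 + 48 = 149/176 + 48 = 8597/176 ≈ 48.847)
1/t = 1/(8597/176) = 176/8597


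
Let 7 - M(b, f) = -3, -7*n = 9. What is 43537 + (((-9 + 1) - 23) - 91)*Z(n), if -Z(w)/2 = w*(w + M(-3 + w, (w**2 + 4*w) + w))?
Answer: 1999357/49 ≈ 40803.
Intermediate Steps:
n = -9/7 (n = -1/7*9 = -9/7 ≈ -1.2857)
M(b, f) = 10 (M(b, f) = 7 - 1*(-3) = 7 + 3 = 10)
Z(w) = -2*w*(10 + w) (Z(w) = -2*w*(w + 10) = -2*w*(10 + w))
43537 + (((-9 + 1) - 23) - 91)*Z(n) = 43537 + (((-9 + 1) - 23) - 91)*(-2*(-9/7)*(10 - 9/7)) = 43537 + ((-8 - 23) - 91)*(-2*(-9/7)*61/7) = 43537 + (-31 - 91)*(1098/49) = 43537 - 122*1098/49 = 43537 - 133956/49 = 1999357/49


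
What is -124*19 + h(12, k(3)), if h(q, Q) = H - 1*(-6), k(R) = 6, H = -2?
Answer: -2352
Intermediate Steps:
h(q, Q) = 4 (h(q, Q) = -2 - 1*(-6) = -2 + 6 = 4)
-124*19 + h(12, k(3)) = -124*19 + 4 = -2356 + 4 = -2352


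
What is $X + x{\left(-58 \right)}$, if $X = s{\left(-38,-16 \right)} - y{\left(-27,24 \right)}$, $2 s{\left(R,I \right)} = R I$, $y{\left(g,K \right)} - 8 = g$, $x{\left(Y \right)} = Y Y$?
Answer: $3687$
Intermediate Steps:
$x{\left(Y \right)} = Y^{2}$
$y{\left(g,K \right)} = 8 + g$
$s{\left(R,I \right)} = \frac{I R}{2}$ ($s{\left(R,I \right)} = \frac{R I}{2} = \frac{I R}{2}$)
$X = 323$ ($X = \frac{1}{2} \left(-16\right) \left(-38\right) - \left(8 - 27\right) = 304 - -19 = 304 + 19 = 323$)
$X + x{\left(-58 \right)} = 323 + \left(-58\right)^{2} = 323 + 3364 = 3687$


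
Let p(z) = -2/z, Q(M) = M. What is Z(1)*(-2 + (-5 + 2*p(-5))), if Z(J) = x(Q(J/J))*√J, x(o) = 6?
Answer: -186/5 ≈ -37.200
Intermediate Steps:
Z(J) = 6*√J
Z(1)*(-2 + (-5 + 2*p(-5))) = (6*√1)*(-2 + (-5 + 2*(-2/(-5)))) = (6*1)*(-2 + (-5 + 2*(-2*(-⅕)))) = 6*(-2 + (-5 + 2*(⅖))) = 6*(-2 + (-5 + ⅘)) = 6*(-2 - 21/5) = 6*(-31/5) = -186/5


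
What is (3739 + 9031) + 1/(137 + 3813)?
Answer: 50441501/3950 ≈ 12770.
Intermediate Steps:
(3739 + 9031) + 1/(137 + 3813) = 12770 + 1/3950 = 50441501/3950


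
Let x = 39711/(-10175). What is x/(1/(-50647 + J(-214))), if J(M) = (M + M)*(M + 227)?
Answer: 2232195021/10175 ≈ 2.1938e+5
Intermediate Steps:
J(M) = 2*M*(227 + M) (J(M) = (2*M)*(227 + M) = 2*M*(227 + M))
x = -39711/10175 (x = 39711*(-1/10175) = -39711/10175 ≈ -3.9028)
x/(1/(-50647 + J(-214))) = -39711/(10175*(1/(-50647 + 2*(-214)*(227 - 214)))) = -39711/(10175*(1/(-50647 + 2*(-214)*13))) = -39711/(10175*(1/(-50647 - 5564))) = -39711/(10175*(1/(-56211))) = -39711/(10175*(-1/56211)) = -39711/10175*(-56211) = 2232195021/10175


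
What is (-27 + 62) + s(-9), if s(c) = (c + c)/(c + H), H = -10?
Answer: 683/19 ≈ 35.947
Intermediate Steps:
s(c) = 2*c/(-10 + c) (s(c) = (c + c)/(c - 10) = (2*c)/(-10 + c) = 2*c/(-10 + c))
(-27 + 62) + s(-9) = (-27 + 62) + 2*(-9)/(-10 - 9) = 35 + 2*(-9)/(-19) = 35 + 2*(-9)*(-1/19) = 35 + 18/19 = 683/19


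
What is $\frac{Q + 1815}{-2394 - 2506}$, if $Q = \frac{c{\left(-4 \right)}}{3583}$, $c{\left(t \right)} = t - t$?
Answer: $- \frac{363}{980} \approx -0.37041$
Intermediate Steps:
$c{\left(t \right)} = 0$
$Q = 0$ ($Q = \frac{0}{3583} = 0 \cdot \frac{1}{3583} = 0$)
$\frac{Q + 1815}{-2394 - 2506} = \frac{0 + 1815}{-2394 - 2506} = \frac{1815}{-4900} = 1815 \left(- \frac{1}{4900}\right) = - \frac{363}{980}$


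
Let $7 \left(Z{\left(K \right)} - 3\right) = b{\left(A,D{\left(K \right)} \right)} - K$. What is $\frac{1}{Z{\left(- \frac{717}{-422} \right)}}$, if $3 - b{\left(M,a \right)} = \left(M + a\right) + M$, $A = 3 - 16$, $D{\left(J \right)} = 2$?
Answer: $\frac{2954}{19539} \approx 0.15118$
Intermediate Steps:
$A = -13$ ($A = 3 - 16 = -13$)
$b{\left(M,a \right)} = 3 - a - 2 M$ ($b{\left(M,a \right)} = 3 - \left(\left(M + a\right) + M\right) = 3 - \left(a + 2 M\right) = 3 - a - 2 M$)
$Z{\left(K \right)} = \frac{48}{7} - \frac{K}{7}$ ($Z{\left(K \right)} = 3 + \frac{\left(3 - 2 - -26\right) - K}{7} = 3 + \frac{\left(3 - 2 + 26\right) - K}{7} = 3 + \frac{27 - K}{7} = 3 - \left(- \frac{27}{7} + \frac{K}{7}\right) = \frac{48}{7} - \frac{K}{7}$)
$\frac{1}{Z{\left(- \frac{717}{-422} \right)}} = \frac{1}{\frac{48}{7} - \frac{\left(-717\right) \frac{1}{-422}}{7}} = \frac{1}{\frac{48}{7} - \frac{\left(-717\right) \left(- \frac{1}{422}\right)}{7}} = \frac{1}{\frac{48}{7} - \frac{717}{2954}} = \frac{1}{\frac{19539}{2954}} = \frac{2954}{19539}$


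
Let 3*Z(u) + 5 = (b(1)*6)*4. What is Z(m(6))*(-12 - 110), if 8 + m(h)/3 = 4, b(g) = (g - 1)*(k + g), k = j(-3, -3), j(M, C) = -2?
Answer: 610/3 ≈ 203.33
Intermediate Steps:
k = -2
b(g) = (-1 + g)*(-2 + g) (b(g) = (g - 1)*(-2 + g) = (-1 + g)*(-2 + g))
m(h) = -12 (m(h) = -24 + 3*4 = -24 + 12 = -12)
Z(u) = -5/3 (Z(u) = -5/3 + (((2 + 1**2 - 3*1)*6)*4)/3 = -5/3 + (((2 + 1 - 3)*6)*4)/3 = -5/3 + ((0*6)*4)/3 = -5/3 + (0*4)/3 = -5/3 + (1/3)*0 = -5/3 + 0 = -5/3)
Z(m(6))*(-12 - 110) = -5*(-12 - 110)/3 = -5/3*(-122) = 610/3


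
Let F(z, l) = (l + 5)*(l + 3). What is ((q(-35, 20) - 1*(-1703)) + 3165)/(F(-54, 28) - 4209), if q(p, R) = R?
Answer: -2444/1593 ≈ -1.5342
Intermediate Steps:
F(z, l) = (3 + l)*(5 + l) (F(z, l) = (5 + l)*(3 + l) = (3 + l)*(5 + l))
((q(-35, 20) - 1*(-1703)) + 3165)/(F(-54, 28) - 4209) = ((20 - 1*(-1703)) + 3165)/((15 + 28² + 8*28) - 4209) = ((20 + 1703) + 3165)/((15 + 784 + 224) - 4209) = (1723 + 3165)/(1023 - 4209) = 4888/(-3186) = 4888*(-1/3186) = -2444/1593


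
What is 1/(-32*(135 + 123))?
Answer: -1/8256 ≈ -0.00012112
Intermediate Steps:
1/(-32*(135 + 123)) = 1/(-32*258) = 1/(-8256) = -1/8256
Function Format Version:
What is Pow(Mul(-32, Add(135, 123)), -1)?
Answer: Rational(-1, 8256) ≈ -0.00012112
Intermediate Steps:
Pow(Mul(-32, Add(135, 123)), -1) = Pow(Mul(-32, 258), -1) = Pow(-8256, -1) = Rational(-1, 8256)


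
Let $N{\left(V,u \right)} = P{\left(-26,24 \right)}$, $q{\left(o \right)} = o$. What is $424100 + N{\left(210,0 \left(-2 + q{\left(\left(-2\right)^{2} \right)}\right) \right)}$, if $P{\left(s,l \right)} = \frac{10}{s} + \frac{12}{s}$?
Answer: $\frac{5513289}{13} \approx 4.241 \cdot 10^{5}$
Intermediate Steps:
$P{\left(s,l \right)} = \frac{22}{s}$
$N{\left(V,u \right)} = - \frac{11}{13}$ ($N{\left(V,u \right)} = \frac{22}{-26} = 22 \left(- \frac{1}{26}\right) = - \frac{11}{13}$)
$424100 + N{\left(210,0 \left(-2 + q{\left(\left(-2\right)^{2} \right)}\right) \right)} = 424100 - \frac{11}{13} = \frac{5513289}{13}$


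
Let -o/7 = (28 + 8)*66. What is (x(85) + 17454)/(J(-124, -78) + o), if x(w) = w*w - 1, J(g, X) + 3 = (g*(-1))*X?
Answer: -2742/2923 ≈ -0.93808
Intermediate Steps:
J(g, X) = -3 - X*g (J(g, X) = -3 + (g*(-1))*X = -3 + (-g)*X = -3 - X*g)
o = -16632 (o = -7*(28 + 8)*66 = -252*66 = -7*2376 = -16632)
x(w) = -1 + w**2 (x(w) = w**2 - 1 = -1 + w**2)
(x(85) + 17454)/(J(-124, -78) + o) = ((-1 + 85**2) + 17454)/((-3 - 1*(-78)*(-124)) - 16632) = ((-1 + 7225) + 17454)/((-3 - 9672) - 16632) = (7224 + 17454)/(-9675 - 16632) = 24678/(-26307) = 24678*(-1/26307) = -2742/2923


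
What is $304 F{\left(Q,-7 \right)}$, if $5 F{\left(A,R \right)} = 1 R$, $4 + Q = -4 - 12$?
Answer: $- \frac{2128}{5} \approx -425.6$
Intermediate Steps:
$Q = -20$ ($Q = -4 - 16 = -20$)
$F{\left(A,R \right)} = \frac{R}{5}$ ($F{\left(A,R \right)} = \frac{1 R}{5} = \frac{R}{5}$)
$304 F{\left(Q,-7 \right)} = 304 \cdot \frac{1}{5} \left(-7\right) = 304 \left(- \frac{7}{5}\right) = - \frac{2128}{5}$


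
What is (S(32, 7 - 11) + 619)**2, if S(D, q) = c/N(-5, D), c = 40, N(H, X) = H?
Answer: 373321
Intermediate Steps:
S(D, q) = -8 (S(D, q) = 40/(-5) = 40*(-1/5) = -8)
(S(32, 7 - 11) + 619)**2 = (-8 + 619)**2 = 611**2 = 373321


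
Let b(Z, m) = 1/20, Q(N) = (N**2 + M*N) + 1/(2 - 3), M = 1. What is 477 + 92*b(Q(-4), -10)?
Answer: 2408/5 ≈ 481.60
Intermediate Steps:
Q(N) = -1 + N + N**2 (Q(N) = (N**2 + 1*N) + 1/(2 - 3) = (N**2 + N) + 1/(-1) = (N + N**2) - 1 = -1 + N + N**2)
b(Z, m) = 1/20
477 + 92*b(Q(-4), -10) = 477 + 92*(1/20) = 477 + 23/5 = 2408/5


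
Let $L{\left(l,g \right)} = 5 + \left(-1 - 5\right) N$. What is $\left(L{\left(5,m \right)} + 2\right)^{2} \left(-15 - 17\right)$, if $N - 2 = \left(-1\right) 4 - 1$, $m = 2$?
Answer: $-20000$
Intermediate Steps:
$N = -3$ ($N = 2 - 5 = -3$)
$L{\left(l,g \right)} = 23$ ($L{\left(l,g \right)} = 5 + \left(-1 - 5\right) \left(-3\right) = 5 - -18 = 5 + 18 = 23$)
$\left(L{\left(5,m \right)} + 2\right)^{2} \left(-15 - 17\right) = \left(23 + 2\right)^{2} \left(-15 - 17\right) = 25^{2} \left(-32\right) = 625 \left(-32\right) = -20000$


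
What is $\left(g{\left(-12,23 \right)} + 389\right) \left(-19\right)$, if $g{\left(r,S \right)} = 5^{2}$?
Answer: $-7866$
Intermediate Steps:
$g{\left(r,S \right)} = 25$
$\left(g{\left(-12,23 \right)} + 389\right) \left(-19\right) = \left(25 + 389\right) \left(-19\right) = 414 \left(-19\right) = -7866$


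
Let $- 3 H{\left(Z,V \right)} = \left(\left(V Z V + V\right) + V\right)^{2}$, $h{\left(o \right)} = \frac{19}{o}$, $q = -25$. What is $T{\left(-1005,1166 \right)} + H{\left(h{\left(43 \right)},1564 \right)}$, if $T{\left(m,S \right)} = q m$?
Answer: $- \frac{724174178966403}{1849} \approx -3.9166 \cdot 10^{11}$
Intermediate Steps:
$T{\left(m,S \right)} = - 25 m$
$H{\left(Z,V \right)} = - \frac{\left(2 V + Z V^{2}\right)^{2}}{3}$ ($H{\left(Z,V \right)} = - \frac{\left(\left(V Z V + V\right) + V\right)^{2}}{3} = - \frac{\left(\left(Z V^{2} + V\right) + V\right)^{2}}{3} = - \frac{\left(\left(V + Z V^{2}\right) + V\right)^{2}}{3} = - \frac{\left(2 V + Z V^{2}\right)^{2}}{3}$)
$T{\left(-1005,1166 \right)} + H{\left(h{\left(43 \right)},1564 \right)} = \left(-25\right) \left(-1005\right) - \frac{1564^{2} \left(2 + 1564 \cdot \frac{19}{43}\right)^{2}}{3} = 25125 - \frac{2446096 \left(2 + 1564 \cdot 19 \cdot \frac{1}{43}\right)^{2}}{3} = 25125 - \frac{2446096 \left(2 + 1564 \cdot \frac{19}{43}\right)^{2}}{3} = 25125 - \frac{2446096 \left(2 + \frac{29716}{43}\right)^{2}}{3} = 25125 - \frac{2446096 \left(\frac{29802}{43}\right)^{2}}{3} = 25125 - \frac{2446096}{3} \cdot \frac{888159204}{1849} = 25125 - \frac{724174225422528}{1849} = - \frac{724174178966403}{1849}$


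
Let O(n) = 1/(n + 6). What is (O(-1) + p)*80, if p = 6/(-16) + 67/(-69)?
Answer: -6326/69 ≈ -91.681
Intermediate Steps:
O(n) = 1/(6 + n)
p = -743/552 (p = 6*(-1/16) + 67*(-1/69) = -3/8 - 67/69 = -743/552 ≈ -1.3460)
(O(-1) + p)*80 = (1/(6 - 1) - 743/552)*80 = (1/5 - 743/552)*80 = -3163/2760*80 = -6326/69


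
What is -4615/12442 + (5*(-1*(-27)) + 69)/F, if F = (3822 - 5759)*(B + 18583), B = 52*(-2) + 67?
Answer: -27631660233/74493576014 ≈ -0.37093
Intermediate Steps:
B = -37 (B = -104 + 67 = -37)
F = -35923602 (F = (3822 - 5759)*(-37 + 18583) = -1937*18546 = -35923602)
-4615/12442 + (5*(-1*(-27)) + 69)/F = -4615/12442 + (5*(-1*(-27)) + 69)/(-35923602) = -4615*1/12442 + (5*27 + 69)*(-1/35923602) = -4615/12442 + (135 + 69)*(-1/35923602) = -4615/12442 + 204*(-1/35923602) = -4615/12442 - 34/5987267 = -27631660233/74493576014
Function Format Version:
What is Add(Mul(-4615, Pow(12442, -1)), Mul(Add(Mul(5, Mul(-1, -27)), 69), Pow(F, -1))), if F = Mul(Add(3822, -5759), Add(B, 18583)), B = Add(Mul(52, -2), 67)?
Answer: Rational(-27631660233, 74493576014) ≈ -0.37093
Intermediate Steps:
B = -37 (B = Add(-104, 67) = -37)
F = -35923602 (F = Mul(Add(3822, -5759), Add(-37, 18583)) = Mul(-1937, 18546) = -35923602)
Add(Mul(-4615, Pow(12442, -1)), Mul(Add(Mul(5, Mul(-1, -27)), 69), Pow(F, -1))) = Add(Mul(-4615, Pow(12442, -1)), Mul(Add(Mul(5, Mul(-1, -27)), 69), Pow(-35923602, -1))) = Add(Mul(-4615, Rational(1, 12442)), Mul(Add(Mul(5, 27), 69), Rational(-1, 35923602))) = Add(Rational(-4615, 12442), Mul(Add(135, 69), Rational(-1, 35923602))) = Add(Rational(-4615, 12442), Mul(204, Rational(-1, 35923602))) = Add(Rational(-4615, 12442), Rational(-34, 5987267)) = Rational(-27631660233, 74493576014)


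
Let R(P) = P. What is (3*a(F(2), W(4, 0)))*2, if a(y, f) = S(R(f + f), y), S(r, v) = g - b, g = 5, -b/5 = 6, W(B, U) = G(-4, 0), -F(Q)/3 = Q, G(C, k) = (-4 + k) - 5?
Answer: 210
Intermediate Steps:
G(C, k) = -9 + k
F(Q) = -3*Q
W(B, U) = -9 (W(B, U) = -9 + 0 = -9)
b = -30 (b = -5*6 = -30)
S(r, v) = 35 (S(r, v) = 5 - 1*(-30) = 5 + 30 = 35)
a(y, f) = 35
(3*a(F(2), W(4, 0)))*2 = (3*35)*2 = 105*2 = 210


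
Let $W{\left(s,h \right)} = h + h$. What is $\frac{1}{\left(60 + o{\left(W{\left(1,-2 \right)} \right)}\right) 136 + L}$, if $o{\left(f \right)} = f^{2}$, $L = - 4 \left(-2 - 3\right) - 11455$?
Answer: $- \frac{1}{1099} \approx -0.00090992$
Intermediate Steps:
$W{\left(s,h \right)} = 2 h$
$L = -11435$ ($L = \left(-4\right) \left(-5\right) - 11455 = 20 - 11455 = -11435$)
$\frac{1}{\left(60 + o{\left(W{\left(1,-2 \right)} \right)}\right) 136 + L} = \frac{1}{\left(60 + \left(2 \left(-2\right)\right)^{2}\right) 136 - 11435} = \frac{1}{\left(60 + \left(-4\right)^{2}\right) 136 - 11435} = \frac{1}{\left(60 + 16\right) 136 - 11435} = \frac{1}{76 \cdot 136 - 11435} = \frac{1}{10336 - 11435} = \frac{1}{-1099} = - \frac{1}{1099}$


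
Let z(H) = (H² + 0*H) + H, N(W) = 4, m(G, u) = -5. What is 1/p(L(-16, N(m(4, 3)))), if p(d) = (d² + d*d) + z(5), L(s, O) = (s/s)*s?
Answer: 1/542 ≈ 0.0018450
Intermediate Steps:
z(H) = H + H² (z(H) = (H² + 0) + H = H² + H = H + H²)
L(s, O) = s (L(s, O) = 1*s = s)
p(d) = 30 + 2*d² (p(d) = (d² + d*d) + 5*(1 + 5) = (d² + d²) + 5*6 = 2*d² + 30 = 30 + 2*d²)
1/p(L(-16, N(m(4, 3)))) = 1/(30 + 2*(-16)²) = 1/(30 + 2*256) = 1/(30 + 512) = 1/542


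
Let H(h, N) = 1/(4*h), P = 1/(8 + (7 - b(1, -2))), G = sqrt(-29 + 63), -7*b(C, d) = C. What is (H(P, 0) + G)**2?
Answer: 9473/196 + 53*sqrt(34)/7 ≈ 92.480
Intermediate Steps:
b(C, d) = -C/7
G = sqrt(34) ≈ 5.8309
P = 7/106 (P = 1/(8 + (7 - (-1)/7)) = 1/(8 + (7 - 1*(-1/7))) = 1/(8 + (7 + 1/7)) = 1/(8 + 50/7) = 1/(106/7) = 7/106 ≈ 0.066038)
H(h, N) = 1/(4*h)
(H(P, 0) + G)**2 = (1/(4*(7/106)) + sqrt(34))**2 = ((1/4)*(106/7) + sqrt(34))**2 = (53/14 + sqrt(34))**2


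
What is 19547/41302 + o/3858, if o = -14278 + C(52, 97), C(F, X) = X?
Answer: -42524278/13278593 ≈ -3.2025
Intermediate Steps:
o = -14181 (o = -14278 + 97 = -14181)
19547/41302 + o/3858 = 19547/41302 - 14181/3858 = 19547*(1/41302) - 14181*1/3858 = 19547/41302 - 4727/1286 = -42524278/13278593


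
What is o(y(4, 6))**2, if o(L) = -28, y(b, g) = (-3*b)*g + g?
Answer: 784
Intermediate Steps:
y(b, g) = g - 3*b*g (y(b, g) = -3*b*g + g = g - 3*b*g)
o(y(4, 6))**2 = (-28)**2 = 784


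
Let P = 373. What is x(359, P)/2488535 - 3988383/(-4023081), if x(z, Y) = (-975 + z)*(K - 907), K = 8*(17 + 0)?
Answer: 563616032701/476741803635 ≈ 1.1822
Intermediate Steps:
K = 136 (K = 8*17 = 136)
x(z, Y) = 751725 - 771*z (x(z, Y) = (-975 + z)*(136 - 907) = (-975 + z)*(-771) = 751725 - 771*z)
x(359, P)/2488535 - 3988383/(-4023081) = (751725 - 771*359)/2488535 - 3988383/(-4023081) = (751725 - 276789)*(1/2488535) - 3988383*(-1/4023081) = 474936*(1/2488535) + 1329461/1341027 = 67848/355505 + 1329461/1341027 = 563616032701/476741803635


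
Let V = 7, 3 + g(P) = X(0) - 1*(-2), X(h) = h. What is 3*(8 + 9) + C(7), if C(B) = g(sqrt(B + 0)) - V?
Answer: 43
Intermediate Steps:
g(P) = -1 (g(P) = -3 + (0 - 1*(-2)) = -3 + (0 + 2) = -3 + 2 = -1)
C(B) = -8 (C(B) = -1 - 1*7 = -1 - 7 = -8)
3*(8 + 9) + C(7) = 3*(8 + 9) - 8 = 3*17 - 8 = 51 - 8 = 43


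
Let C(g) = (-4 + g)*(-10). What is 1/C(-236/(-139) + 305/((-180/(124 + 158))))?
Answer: 417/2002165 ≈ 0.00020827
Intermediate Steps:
C(g) = 40 - 10*g
1/C(-236/(-139) + 305/((-180/(124 + 158)))) = 1/(40 - 10*(-236/(-139) + 305/((-180/(124 + 158))))) = 1/(40 - 10*(-236*(-1/139) + 305/((-180/282)))) = 1/(40 - 10*(236/139 + 305/((-180*1/282)))) = 1/(40 - 10*(236/139 + 305/(-30/47))) = 1/(40 - 10*(236/139 + 305*(-47/30))) = 1/(40 - 10*(236/139 - 2867/6)) = 1/(40 - 10*(-397097/834)) = 1/(40 + 1985485/417) = 1/(2002165/417) = 417/2002165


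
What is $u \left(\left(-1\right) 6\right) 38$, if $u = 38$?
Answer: $-8664$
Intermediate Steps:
$u \left(\left(-1\right) 6\right) 38 = 38 \left(\left(-1\right) 6\right) 38 = 38 \left(-6\right) 38 = \left(-228\right) 38 = -8664$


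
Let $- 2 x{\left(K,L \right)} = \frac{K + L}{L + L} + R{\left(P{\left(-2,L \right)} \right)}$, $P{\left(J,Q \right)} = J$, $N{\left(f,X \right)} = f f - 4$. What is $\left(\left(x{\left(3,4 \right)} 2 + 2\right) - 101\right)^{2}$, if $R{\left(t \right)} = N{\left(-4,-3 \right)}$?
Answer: $\frac{801025}{64} \approx 12516.0$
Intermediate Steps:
$N{\left(f,X \right)} = -4 + f^{2}$ ($N{\left(f,X \right)} = f^{2} - 4 = -4 + f^{2}$)
$R{\left(t \right)} = 12$ ($R{\left(t \right)} = -4 + \left(-4\right)^{2} = -4 + 16 = 12$)
$x{\left(K,L \right)} = -6 - \frac{K + L}{4 L}$ ($x{\left(K,L \right)} = - \frac{\frac{K + L}{L + L} + 12}{2} = - \frac{\frac{K + L}{2 L} + 12}{2} = - \frac{12 + \frac{K + L}{2 L}}{2} = -6 - \frac{K + L}{4 L}$)
$\left(\left(x{\left(3,4 \right)} 2 + 2\right) - 101\right)^{2} = \left(\left(\frac{\left(-1\right) 3 - 100}{4 \cdot 4} \cdot 2 + 2\right) - 101\right)^{2} = \left(\left(\frac{1}{4} \cdot \frac{1}{4} \left(-3 - 100\right) 2 + 2\right) - 101\right)^{2} = \left(\left(\frac{1}{4} \cdot \frac{1}{4} \left(-103\right) 2 + 2\right) - 101\right)^{2} = \left(\left(\left(- \frac{103}{16}\right) 2 + 2\right) - 101\right)^{2} = \left(\left(- \frac{103}{8} + 2\right) - 101\right)^{2} = \left(- \frac{87}{8} - 101\right)^{2} = \left(- \frac{895}{8}\right)^{2} = \frac{801025}{64}$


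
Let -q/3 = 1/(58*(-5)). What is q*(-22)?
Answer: -33/145 ≈ -0.22759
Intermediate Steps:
q = 3/290 (q = -3/(58*(-5)) = -3/(-290) = -3*(-1/290) = 3/290 ≈ 0.010345)
q*(-22) = (3/290)*(-22) = -33/145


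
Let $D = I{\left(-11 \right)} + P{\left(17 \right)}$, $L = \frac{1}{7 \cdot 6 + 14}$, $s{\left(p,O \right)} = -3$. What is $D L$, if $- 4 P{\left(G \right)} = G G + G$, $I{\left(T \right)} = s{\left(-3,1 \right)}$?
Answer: $- \frac{159}{112} \approx -1.4196$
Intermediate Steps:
$I{\left(T \right)} = -3$
$P{\left(G \right)} = - \frac{G}{4} - \frac{G^{2}}{4}$ ($P{\left(G \right)} = - \frac{G G + G}{4} = - \frac{G^{2} + G}{4} = - \frac{G + G^{2}}{4} = - \frac{G}{4} - \frac{G^{2}}{4}$)
$L = \frac{1}{56}$ ($L = \frac{1}{42 + 14} = \frac{1}{56} \approx 0.017857$)
$D = - \frac{159}{2}$ ($D = -3 - \frac{17 \left(1 + 17\right)}{4} = -3 - \frac{17}{4} \cdot 18 = -3 - \frac{153}{2} = - \frac{159}{2} \approx -79.5$)
$D L = \left(- \frac{159}{2}\right) \frac{1}{56} = - \frac{159}{112}$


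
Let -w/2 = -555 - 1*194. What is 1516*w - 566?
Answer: 2270402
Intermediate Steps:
w = 1498 (w = -2*(-555 - 1*194) = -2*(-555 - 194) = -2*(-749) = 1498)
1516*w - 566 = 1516*1498 - 566 = 2270968 - 566 = 2270402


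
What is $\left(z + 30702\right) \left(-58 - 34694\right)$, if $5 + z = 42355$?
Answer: $-2538703104$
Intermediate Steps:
$z = 42350$ ($z = -5 + 42355 = 42350$)
$\left(z + 30702\right) \left(-58 - 34694\right) = \left(42350 + 30702\right) \left(-58 - 34694\right) = 73052 \left(-34752\right) = -2538703104$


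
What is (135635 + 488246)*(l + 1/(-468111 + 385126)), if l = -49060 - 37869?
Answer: -4500554670619146/82985 ≈ -5.4233e+10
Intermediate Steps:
l = -86929
(135635 + 488246)*(l + 1/(-468111 + 385126)) = (135635 + 488246)*(-86929 + 1/(-468111 + 385126)) = 623881*(-86929 + 1/(-82985)) = 623881*(-86929 - 1/82985) = 623881*(-7213803066/82985) = -4500554670619146/82985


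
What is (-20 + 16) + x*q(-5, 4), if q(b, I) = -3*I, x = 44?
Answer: -532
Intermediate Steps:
(-20 + 16) + x*q(-5, 4) = (-20 + 16) + 44*(-3*4) = -4 + 44*(-12) = -4 - 528 = -532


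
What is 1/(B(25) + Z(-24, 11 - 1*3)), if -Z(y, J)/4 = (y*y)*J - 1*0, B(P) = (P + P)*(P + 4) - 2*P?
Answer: -1/17032 ≈ -5.8713e-5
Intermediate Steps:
B(P) = -2*P + 2*P*(4 + P) (B(P) = (2*P)*(4 + P) - 2*P = 2*P*(4 + P) - 2*P = -2*P + 2*P*(4 + P))
Z(y, J) = -4*J*y² (Z(y, J) = -4*((y*y)*J - 1*0) = -4*(y²*J + 0) = -4*(J*y² + 0) = -4*J*y²)
1/(B(25) + Z(-24, 11 - 1*3)) = 1/(2*25*(3 + 25) - 4*(11 - 1*3)*(-24)²) = 1/(2*25*28 - 4*(11 - 3)*576) = 1/(1400 - 4*8*576) = 1/(1400 - 18432) = 1/(-17032) = -1/17032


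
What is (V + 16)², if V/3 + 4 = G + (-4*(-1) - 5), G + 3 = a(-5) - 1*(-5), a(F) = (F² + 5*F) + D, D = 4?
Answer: 361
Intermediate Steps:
a(F) = 4 + F² + 5*F (a(F) = (F² + 5*F) + 4 = 4 + F² + 5*F)
G = 6 (G = -3 + ((4 + (-5)² + 5*(-5)) - 1*(-5)) = -3 + ((4 + 25 - 25) + 5) = -3 + (4 + 5) = -3 + 9 = 6)
V = 3 (V = -12 + 3*(6 + (-4*(-1) - 5)) = -12 + 3*(6 + (4 - 5)) = -12 + 3*(6 - 1) = -12 + 3*5 = -12 + 15 = 3)
(V + 16)² = (3 + 16)² = 19² = 361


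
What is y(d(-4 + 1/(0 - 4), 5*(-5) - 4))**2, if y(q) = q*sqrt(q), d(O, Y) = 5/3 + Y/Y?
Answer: 512/27 ≈ 18.963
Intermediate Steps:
d(O, Y) = 8/3 (d(O, Y) = 5*(1/3) + 1 = 5/3 + 1 = 8/3)
y(q) = q**(3/2)
y(d(-4 + 1/(0 - 4), 5*(-5) - 4))**2 = ((8/3)**(3/2))**2 = (16*sqrt(6)/9)**2 = 512/27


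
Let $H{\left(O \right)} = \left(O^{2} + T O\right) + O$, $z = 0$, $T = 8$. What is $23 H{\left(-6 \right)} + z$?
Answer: $-414$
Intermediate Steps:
$H{\left(O \right)} = O^{2} + 9 O$ ($H{\left(O \right)} = \left(O^{2} + 8 O\right) + O = O^{2} + 9 O$)
$23 H{\left(-6 \right)} + z = 23 \left(- 6 \left(9 - 6\right)\right) + 0 = 23 \left(\left(-6\right) 3\right) + 0 = 23 \left(-18\right) + 0 = -414 + 0 = -414$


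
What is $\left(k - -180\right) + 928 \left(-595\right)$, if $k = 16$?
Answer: $-551964$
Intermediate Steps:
$\left(k - -180\right) + 928 \left(-595\right) = \left(16 - -180\right) + 928 \left(-595\right) = \left(16 + 180\right) - 552160 = 196 - 552160 = -551964$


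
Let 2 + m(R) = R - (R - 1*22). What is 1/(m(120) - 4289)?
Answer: -1/4269 ≈ -0.00023425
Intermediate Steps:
m(R) = 20 (m(R) = -2 + (R - (R - 1*22)) = -2 + (R - (R - 22)) = -2 + (R - (-22 + R)) = -2 + (R + (22 - R)) = -2 + 22 = 20)
1/(m(120) - 4289) = 1/(20 - 4289) = 1/(-4269) = -1/4269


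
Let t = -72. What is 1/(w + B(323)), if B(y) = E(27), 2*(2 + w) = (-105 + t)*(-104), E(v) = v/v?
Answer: 1/9203 ≈ 0.00010866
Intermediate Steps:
E(v) = 1
w = 9202 (w = -2 + ((-105 - 72)*(-104))/2 = -2 + (-177*(-104))/2 = -2 + (½)*18408 = -2 + 9204 = 9202)
B(y) = 1
1/(w + B(323)) = 1/(9202 + 1) = 1/9203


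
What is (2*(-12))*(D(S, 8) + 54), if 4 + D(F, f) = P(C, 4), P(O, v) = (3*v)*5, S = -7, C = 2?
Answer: -2640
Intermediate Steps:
P(O, v) = 15*v
D(F, f) = 56 (D(F, f) = -4 + 15*4 = -4 + 60 = 56)
(2*(-12))*(D(S, 8) + 54) = (2*(-12))*(56 + 54) = -24*110 = -2640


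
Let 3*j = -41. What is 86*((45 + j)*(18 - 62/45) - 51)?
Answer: 5454722/135 ≈ 40405.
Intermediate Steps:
j = -41/3 (j = (1/3)*(-41) = -41/3 ≈ -13.667)
86*((45 + j)*(18 - 62/45) - 51) = 86*((45 - 41/3)*(18 - 62/45) - 51) = 86*(94*(18 - 62*1/45)/3 - 51) = 86*(94*(18 - 62/45)/3 - 51) = 86*((94/3)*(748/45) - 51) = 86*(70312/135 - 51) = 86*(63427/135) = 5454722/135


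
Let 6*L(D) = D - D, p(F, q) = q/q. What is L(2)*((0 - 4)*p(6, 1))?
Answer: 0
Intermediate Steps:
p(F, q) = 1
L(D) = 0 (L(D) = (D - D)/6 = (1/6)*0 = 0)
L(2)*((0 - 4)*p(6, 1)) = 0*((0 - 4)*1) = 0*(-4*1) = 0*(-4) = 0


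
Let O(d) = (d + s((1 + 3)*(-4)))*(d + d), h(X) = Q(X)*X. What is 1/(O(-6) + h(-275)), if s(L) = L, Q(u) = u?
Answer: 1/75889 ≈ 1.3177e-5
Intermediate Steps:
h(X) = X**2 (h(X) = X*X = X**2)
O(d) = 2*d*(-16 + d) (O(d) = (d + (1 + 3)*(-4))*(d + d) = (d + 4*(-4))*(2*d) = (d - 16)*(2*d) = (-16 + d)*(2*d) = 2*d*(-16 + d))
1/(O(-6) + h(-275)) = 1/(2*(-6)*(-16 - 6) + (-275)**2) = 1/(2*(-6)*(-22) + 75625) = 1/(264 + 75625) = 1/75889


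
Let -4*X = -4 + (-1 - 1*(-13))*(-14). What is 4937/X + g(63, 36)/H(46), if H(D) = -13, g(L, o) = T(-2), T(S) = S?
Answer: 64267/559 ≈ 114.97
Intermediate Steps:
g(L, o) = -2
X = 43 (X = -(-4 + (-1 - 1*(-13))*(-14))/4 = -(-4 + (-1 + 13)*(-14))/4 = -(-4 + 12*(-14))/4 = -(-4 - 168)/4 = -¼*(-172) = 43)
4937/X + g(63, 36)/H(46) = 4937/43 - 2/(-13) = 4937*(1/43) - 2*(-1/13) = 4937/43 + 2/13 = 64267/559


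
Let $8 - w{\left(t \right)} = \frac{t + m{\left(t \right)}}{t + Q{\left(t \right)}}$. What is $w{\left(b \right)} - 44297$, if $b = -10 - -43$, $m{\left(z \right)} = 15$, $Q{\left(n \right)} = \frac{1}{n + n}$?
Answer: $- \frac{96508899}{2179} \approx -44290.0$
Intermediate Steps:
$Q{\left(n \right)} = \frac{1}{2 n}$
$b = 33$ ($b = -10 + 43 = 33$)
$w{\left(t \right)} = 8 - \frac{15 + t}{t + \frac{1}{2 t}}$ ($w{\left(t \right)} = 8 - \frac{t + 15}{t + \frac{1}{2 t}} = 8 - \frac{15 + t}{t + \frac{1}{2 t}}$)
$w{\left(b \right)} - 44297 = \frac{2 \left(4 + 33 \left(-15 + 7 \cdot 33\right)\right)}{1 + 2 \cdot 33^{2}} - 44297 = \frac{2 \left(4 + 33 \left(-15 + 231\right)\right)}{1 + 2 \cdot 1089} - 44297 = \frac{2 \left(4 + 33 \cdot 216\right)}{1 + 2178} - 44297 = \frac{2 \left(4 + 7128\right)}{2179} - 44297 = 2 \cdot \frac{1}{2179} \cdot 7132 - 44297 = \frac{14264}{2179} - 44297 = - \frac{96508899}{2179}$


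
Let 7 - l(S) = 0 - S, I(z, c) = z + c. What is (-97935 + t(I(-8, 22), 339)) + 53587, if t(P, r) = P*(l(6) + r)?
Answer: -39420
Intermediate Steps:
I(z, c) = c + z
l(S) = 7 + S (l(S) = 7 - (0 - S) = 7 - (-1)*S = 7 + S)
t(P, r) = P*(13 + r) (t(P, r) = P*((7 + 6) + r) = P*(13 + r))
(-97935 + t(I(-8, 22), 339)) + 53587 = (-97935 + (22 - 8)*(13 + 339)) + 53587 = (-97935 + 14*352) + 53587 = (-97935 + 4928) + 53587 = -93007 + 53587 = -39420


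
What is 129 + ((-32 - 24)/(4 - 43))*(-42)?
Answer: 893/13 ≈ 68.692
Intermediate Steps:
129 + ((-32 - 24)/(4 - 43))*(-42) = 129 - 56/(-39)*(-42) = 129 - 56*(-1/39)*(-42) = 129 + (56/39)*(-42) = 129 - 784/13 = 893/13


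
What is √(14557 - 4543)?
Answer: √10014 ≈ 100.07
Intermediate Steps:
√(14557 - 4543) = √10014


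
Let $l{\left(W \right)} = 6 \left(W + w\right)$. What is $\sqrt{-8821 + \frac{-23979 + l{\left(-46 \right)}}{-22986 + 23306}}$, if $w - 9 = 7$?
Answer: $\frac{i \sqrt{14234395}}{40} \approx 94.321 i$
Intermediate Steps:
$w = 16$ ($w = 9 + 7 = 16$)
$l{\left(W \right)} = 96 + 6 W$ ($l{\left(W \right)} = 6 \left(W + 16\right) = 6 \left(16 + W\right) = 96 + 6 W$)
$\sqrt{-8821 + \frac{-23979 + l{\left(-46 \right)}}{-22986 + 23306}} = \sqrt{-8821 + \frac{-23979 + \left(96 + 6 \left(-46\right)\right)}{-22986 + 23306}} = \sqrt{-8821 + \frac{-23979 + \left(96 - 276\right)}{320}} = \sqrt{-8821 + \left(-23979 - 180\right) \frac{1}{320}} = \sqrt{-8821 - \frac{24159}{320}} = \sqrt{- \frac{2846879}{320}} = \frac{i \sqrt{14234395}}{40}$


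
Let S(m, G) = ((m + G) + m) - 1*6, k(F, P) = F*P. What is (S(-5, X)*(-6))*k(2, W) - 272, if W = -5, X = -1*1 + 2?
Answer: -1172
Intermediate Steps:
X = 1 (X = -1 + 2 = 1)
S(m, G) = -6 + G + 2*m (S(m, G) = ((G + m) + m) - 6 = (G + 2*m) - 6 = -6 + G + 2*m)
(S(-5, X)*(-6))*k(2, W) - 272 = ((-6 + 1 + 2*(-5))*(-6))*(2*(-5)) - 272 = ((-6 + 1 - 10)*(-6))*(-10) - 272 = -15*(-6)*(-10) - 272 = 90*(-10) - 272 = -900 - 272 = -1172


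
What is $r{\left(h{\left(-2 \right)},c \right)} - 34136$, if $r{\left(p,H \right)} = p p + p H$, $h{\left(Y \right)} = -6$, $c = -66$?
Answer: $-33704$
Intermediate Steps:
$r{\left(p,H \right)} = p^{2} + H p$
$r{\left(h{\left(-2 \right)},c \right)} - 34136 = - 6 \left(-66 - 6\right) - 34136 = \left(-6\right) \left(-72\right) - 34136 = 432 - 34136 = -33704$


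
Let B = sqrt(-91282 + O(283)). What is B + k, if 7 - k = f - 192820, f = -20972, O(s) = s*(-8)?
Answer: 213799 + 3*I*sqrt(10394) ≈ 2.138e+5 + 305.85*I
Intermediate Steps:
O(s) = -8*s
B = 3*I*sqrt(10394) (B = sqrt(-91282 - 8*283) = sqrt(-91282 - 2264) = sqrt(-93546) = 3*I*sqrt(10394) ≈ 305.85*I)
k = 213799 (k = 7 - (-20972 - 192820) = 7 - 1*(-213792) = 7 + 213792 = 213799)
B + k = 3*I*sqrt(10394) + 213799 = 213799 + 3*I*sqrt(10394)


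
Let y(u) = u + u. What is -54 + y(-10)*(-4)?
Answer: 26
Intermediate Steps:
y(u) = 2*u
-54 + y(-10)*(-4) = -54 + (2*(-10))*(-4) = -54 - 20*(-4) = -54 + 80 = 26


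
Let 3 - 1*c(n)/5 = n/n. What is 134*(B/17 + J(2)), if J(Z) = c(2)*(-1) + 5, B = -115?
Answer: -26800/17 ≈ -1576.5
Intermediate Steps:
c(n) = 10 (c(n) = 15 - 5*n/n = 15 - 5*1 = 15 - 5 = 10)
J(Z) = -5 (J(Z) = 10*(-1) + 5 = -10 + 5 = -5)
134*(B/17 + J(2)) = 134*(-115/17 - 5) = 134*(-200/17) = -26800/17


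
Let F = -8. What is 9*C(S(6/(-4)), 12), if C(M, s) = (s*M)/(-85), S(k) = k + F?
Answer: 1026/85 ≈ 12.071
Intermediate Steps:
S(k) = -8 + k (S(k) = k - 8 = -8 + k)
C(M, s) = -M*s/85 (C(M, s) = (M*s)*(-1/85) = -M*s/85)
9*C(S(6/(-4)), 12) = 9*(-1/85*(-8 + 6/(-4))*12) = 9*(-1/85*(-8 + 6*(-¼))*12) = 9*(-1/85*(-8 - 3/2)*12) = 9*(-1/85*(-19/2)*12) = 9*(114/85) = 1026/85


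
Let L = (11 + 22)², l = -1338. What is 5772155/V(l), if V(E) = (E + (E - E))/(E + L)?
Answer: 479088865/446 ≈ 1.0742e+6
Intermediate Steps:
L = 1089 (L = 33² = 1089)
V(E) = E/(1089 + E) (V(E) = (E + (E - E))/(E + 1089) = (E + 0)/(1089 + E) = E/(1089 + E))
5772155/V(l) = 5772155/((-1338/(1089 - 1338))) = 5772155/((-1338/(-249))) = 5772155/((-1338*(-1/249))) = 5772155/(446/83) = 5772155*(83/446) = 479088865/446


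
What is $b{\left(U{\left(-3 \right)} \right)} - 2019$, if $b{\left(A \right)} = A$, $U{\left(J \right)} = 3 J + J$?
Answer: $-2031$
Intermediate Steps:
$U{\left(J \right)} = 4 J$
$b{\left(U{\left(-3 \right)} \right)} - 2019 = 4 \left(-3\right) - 2019 = -12 - 2019 = -2031$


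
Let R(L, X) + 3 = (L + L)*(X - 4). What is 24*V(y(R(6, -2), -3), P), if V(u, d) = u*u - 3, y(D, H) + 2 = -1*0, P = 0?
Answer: 24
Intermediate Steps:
R(L, X) = -3 + 2*L*(-4 + X) (R(L, X) = -3 + (L + L)*(X - 4) = -3 + (2*L)*(-4 + X) = -3 + 2*L*(-4 + X))
y(D, H) = -2 (y(D, H) = -2 - 1*0 = -2 + 0 = -2)
V(u, d) = -3 + u**2 (V(u, d) = u**2 - 3 = -3 + u**2)
24*V(y(R(6, -2), -3), P) = 24*(-3 + (-2)**2) = 24*(-3 + 4) = 24*1 = 24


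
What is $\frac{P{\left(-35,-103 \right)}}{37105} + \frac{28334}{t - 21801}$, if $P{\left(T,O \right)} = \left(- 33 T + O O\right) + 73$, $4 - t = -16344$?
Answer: $- \frac{24067949}{4934965} \approx -4.877$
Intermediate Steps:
$t = 16348$ ($t = 4 - -16344 = 4 + 16344 = 16348$)
$P{\left(T,O \right)} = 73 + O^{2} - 33 T$ ($P{\left(T,O \right)} = \left(- 33 T + O^{2}\right) + 73 = \left(O^{2} - 33 T\right) + 73 = 73 + O^{2} - 33 T$)
$\frac{P{\left(-35,-103 \right)}}{37105} + \frac{28334}{t - 21801} = \frac{73 + \left(-103\right)^{2} - -1155}{37105} + \frac{28334}{16348 - 21801} = \left(73 + 10609 + 1155\right) \frac{1}{37105} + \frac{28334}{16348 - 21801} = 11837 \cdot \frac{1}{37105} + \frac{28334}{-5453} = \frac{11837}{37105} + 28334 \left(- \frac{1}{5453}\right) = \frac{11837}{37105} - \frac{28334}{5453} = - \frac{24067949}{4934965}$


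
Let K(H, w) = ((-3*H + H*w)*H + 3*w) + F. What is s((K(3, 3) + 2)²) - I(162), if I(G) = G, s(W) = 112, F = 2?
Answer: -50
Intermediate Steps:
K(H, w) = 2 + 3*w + H*(-3*H + H*w) (K(H, w) = ((-3*H + H*w)*H + 3*w) + 2 = (H*(-3*H + H*w) + 3*w) + 2 = (3*w + H*(-3*H + H*w)) + 2 = 2 + 3*w + H*(-3*H + H*w))
s((K(3, 3) + 2)²) - I(162) = 112 - 1*162 = 112 - 162 = -50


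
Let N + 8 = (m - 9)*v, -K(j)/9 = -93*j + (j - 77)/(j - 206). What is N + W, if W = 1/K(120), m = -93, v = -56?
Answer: 1145870858/200889 ≈ 5704.0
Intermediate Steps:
K(j) = 837*j - 9*(-77 + j)/(-206 + j) (K(j) = -9*(-93*j + (j - 77)/(j - 206)) = -9*(-93*j + (-77 + j)/(-206 + j)) = 837*j - 9*(-77 + j)/(-206 + j))
W = 2/200889 (W = 1/(9*(77 - 19159*120 + 93*120²)/(-206 + 120)) = 1/(9*(77 - 2299080 + 93*14400)/(-86)) = 1/(9*(-1/86)*(77 - 2299080 + 1339200)) = 1/(9*(-1/86)*(-959803)) = 1/(200889/2) = 2/200889 ≈ 9.9558e-6)
N = 5704 (N = -8 + (-93 - 9)*(-56) = -8 - 102*(-56) = -8 + 5712 = 5704)
N + W = 5704 + 2/200889 = 1145870858/200889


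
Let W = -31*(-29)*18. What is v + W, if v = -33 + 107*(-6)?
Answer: 15507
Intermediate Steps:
W = 16182 (W = 899*18 = 16182)
v = -675 (v = -33 - 642 = -675)
v + W = -675 + 16182 = 15507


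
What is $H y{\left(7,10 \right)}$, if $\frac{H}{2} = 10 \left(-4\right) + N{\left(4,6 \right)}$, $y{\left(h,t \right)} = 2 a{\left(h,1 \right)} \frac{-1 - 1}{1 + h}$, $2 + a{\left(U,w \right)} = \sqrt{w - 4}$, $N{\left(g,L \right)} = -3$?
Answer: $-86 + 43 i \sqrt{3} \approx -86.0 + 74.478 i$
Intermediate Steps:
$a{\left(U,w \right)} = -2 + \sqrt{-4 + w}$ ($a{\left(U,w \right)} = -2 + \sqrt{w - 4} = -2 + \sqrt{-4 + w}$)
$y{\left(h,t \right)} = - \frac{2 \left(-4 + 2 i \sqrt{3}\right)}{1 + h}$ ($y{\left(h,t \right)} = 2 \left(-2 + \sqrt{-4 + 1}\right) \frac{-1 - 1}{1 + h} = 2 \left(-2 + \sqrt{-3}\right) \left(- \frac{2}{1 + h}\right) = 2 \left(-2 + i \sqrt{3}\right) \left(- \frac{2}{1 + h}\right) = \left(-4 + 2 i \sqrt{3}\right) \left(- \frac{2}{1 + h}\right) = - \frac{2 \left(-4 + 2 i \sqrt{3}\right)}{1 + h}$)
$H = -86$ ($H = 2 \left(10 \left(-4\right) - 3\right) = 2 \left(-40 - 3\right) = 2 \left(-43\right) = -86$)
$H y{\left(7,10 \right)} = - 86 \frac{4 \left(2 - i \sqrt{3}\right)}{1 + 7} = - 86 \frac{4 \left(2 - i \sqrt{3}\right)}{8} = - 86 \cdot 4 \cdot \frac{1}{8} \left(2 - i \sqrt{3}\right) = - 86 \left(1 - \frac{i \sqrt{3}}{2}\right) = -86 + 43 i \sqrt{3}$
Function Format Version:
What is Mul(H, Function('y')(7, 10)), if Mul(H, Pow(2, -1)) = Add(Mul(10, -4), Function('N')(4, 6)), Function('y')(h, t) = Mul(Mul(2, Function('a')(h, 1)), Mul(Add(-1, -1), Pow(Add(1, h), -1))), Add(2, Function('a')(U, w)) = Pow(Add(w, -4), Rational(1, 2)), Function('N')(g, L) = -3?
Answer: Add(-86, Mul(43, I, Pow(3, Rational(1, 2)))) ≈ Add(-86.000, Mul(74.478, I))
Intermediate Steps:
Function('a')(U, w) = Add(-2, Pow(Add(-4, w), Rational(1, 2))) (Function('a')(U, w) = Add(-2, Pow(Add(w, -4), Rational(1, 2))) = Add(-2, Pow(Add(-4, w), Rational(1, 2))))
Function('y')(h, t) = Mul(-2, Pow(Add(1, h), -1), Add(-4, Mul(2, I, Pow(3, Rational(1, 2))))) (Function('y')(h, t) = Mul(Mul(2, Add(-2, Pow(Add(-4, 1), Rational(1, 2)))), Mul(Add(-1, -1), Pow(Add(1, h), -1))) = Mul(Mul(2, Add(-2, Pow(-3, Rational(1, 2)))), Mul(-2, Pow(Add(1, h), -1))) = Mul(Mul(2, Add(-2, Mul(I, Pow(3, Rational(1, 2))))), Mul(-2, Pow(Add(1, h), -1))) = Mul(Add(-4, Mul(2, I, Pow(3, Rational(1, 2)))), Mul(-2, Pow(Add(1, h), -1))) = Mul(-2, Pow(Add(1, h), -1), Add(-4, Mul(2, I, Pow(3, Rational(1, 2))))))
H = -86 (H = Mul(2, Add(Mul(10, -4), -3)) = Mul(2, Add(-40, -3)) = Mul(2, -43) = -86)
Mul(H, Function('y')(7, 10)) = Mul(-86, Mul(4, Pow(Add(1, 7), -1), Add(2, Mul(-1, I, Pow(3, Rational(1, 2)))))) = Mul(-86, Mul(4, Pow(8, -1), Add(2, Mul(-1, I, Pow(3, Rational(1, 2)))))) = Mul(-86, Mul(4, Rational(1, 8), Add(2, Mul(-1, I, Pow(3, Rational(1, 2)))))) = Mul(-86, Add(1, Mul(Rational(-1, 2), I, Pow(3, Rational(1, 2))))) = Add(-86, Mul(43, I, Pow(3, Rational(1, 2))))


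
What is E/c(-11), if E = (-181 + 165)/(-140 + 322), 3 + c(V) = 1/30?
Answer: 240/8099 ≈ 0.029633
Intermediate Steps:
c(V) = -89/30 (c(V) = -3 + 1/30 = -89/30)
E = -8/91 (E = -16/182 = -16*1/182 = -8/91 ≈ -0.087912)
E/c(-11) = -8/(91*(-89/30)) = -8/91*(-30/89) = 240/8099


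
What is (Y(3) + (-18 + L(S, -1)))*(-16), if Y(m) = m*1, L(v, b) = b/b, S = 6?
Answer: 224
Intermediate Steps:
L(v, b) = 1
Y(m) = m
(Y(3) + (-18 + L(S, -1)))*(-16) = (3 + (-18 + 1))*(-16) = (3 - 17)*(-16) = -14*(-16) = 224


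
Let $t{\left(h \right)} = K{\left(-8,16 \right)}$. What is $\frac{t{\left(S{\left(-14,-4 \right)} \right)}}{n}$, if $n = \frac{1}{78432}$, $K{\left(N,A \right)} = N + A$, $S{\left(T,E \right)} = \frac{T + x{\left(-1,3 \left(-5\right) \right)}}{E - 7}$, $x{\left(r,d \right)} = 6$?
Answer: $627456$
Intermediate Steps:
$S{\left(T,E \right)} = \frac{6 + T}{-7 + E}$ ($S{\left(T,E \right)} = \frac{T + 6}{E - 7} = \frac{6 + T}{-7 + E}$)
$K{\left(N,A \right)} = A + N$
$n = \frac{1}{78432} \approx 1.275 \cdot 10^{-5}$
$t{\left(h \right)} = 8$ ($t{\left(h \right)} = 16 - 8 = 8$)
$\frac{t{\left(S{\left(-14,-4 \right)} \right)}}{n} = 8 \frac{1}{\frac{1}{78432}} = 8 \cdot 78432 = 627456$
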